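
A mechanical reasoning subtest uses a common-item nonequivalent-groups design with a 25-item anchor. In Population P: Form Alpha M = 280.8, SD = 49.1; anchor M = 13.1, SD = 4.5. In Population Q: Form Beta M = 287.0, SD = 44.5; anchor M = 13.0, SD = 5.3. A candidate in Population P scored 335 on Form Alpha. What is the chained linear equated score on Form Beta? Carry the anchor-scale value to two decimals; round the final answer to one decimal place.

Form Alpha → anchor (Population P): v = (4.5/49.1)(335 − 280.8) + 13.1 = 18.07
anchor → Form Beta (Population Q): y = (44.5/5.3)(18.07 − 13.0) + 287.0 = 329.6

329.6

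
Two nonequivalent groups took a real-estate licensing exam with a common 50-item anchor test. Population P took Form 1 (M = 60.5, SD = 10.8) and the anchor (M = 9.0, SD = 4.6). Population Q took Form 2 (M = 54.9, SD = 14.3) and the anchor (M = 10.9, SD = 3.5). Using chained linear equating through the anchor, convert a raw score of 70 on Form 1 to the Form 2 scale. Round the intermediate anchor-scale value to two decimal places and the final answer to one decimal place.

Form 1 → anchor (Population P): v = (4.6/10.8)(70 − 60.5) + 9.0 = 13.05
anchor → Form 2 (Population Q): y = (14.3/3.5)(13.05 − 10.9) + 54.9 = 63.7

63.7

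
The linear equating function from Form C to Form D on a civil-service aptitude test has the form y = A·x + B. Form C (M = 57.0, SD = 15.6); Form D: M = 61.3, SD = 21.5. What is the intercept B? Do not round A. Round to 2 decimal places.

A = SD_Y / SD_X = 21.5 / 15.6 = 1.378205
B = M_Y − A·M_X = 61.3 − 1.378205 × 57.0 = -17.26

-17.26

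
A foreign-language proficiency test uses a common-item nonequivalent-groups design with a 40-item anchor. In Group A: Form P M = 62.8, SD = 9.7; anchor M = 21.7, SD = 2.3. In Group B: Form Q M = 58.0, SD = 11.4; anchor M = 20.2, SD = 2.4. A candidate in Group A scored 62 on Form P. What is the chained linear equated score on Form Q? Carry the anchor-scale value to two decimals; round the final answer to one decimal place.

64.2

Form P → anchor (Group A): v = (2.3/9.7)(62 − 62.8) + 21.7 = 21.51
anchor → Form Q (Group B): y = (11.4/2.4)(21.51 − 20.2) + 58.0 = 64.2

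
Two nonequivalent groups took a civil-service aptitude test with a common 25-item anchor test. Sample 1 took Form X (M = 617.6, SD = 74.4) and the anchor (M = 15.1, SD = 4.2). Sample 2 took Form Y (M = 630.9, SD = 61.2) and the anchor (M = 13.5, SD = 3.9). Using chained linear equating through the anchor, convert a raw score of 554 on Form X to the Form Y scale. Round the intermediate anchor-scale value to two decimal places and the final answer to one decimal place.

599.7

Form X → anchor (Sample 1): v = (4.2/74.4)(554 − 617.6) + 15.1 = 11.51
anchor → Form Y (Sample 2): y = (61.2/3.9)(11.51 − 13.5) + 630.9 = 599.7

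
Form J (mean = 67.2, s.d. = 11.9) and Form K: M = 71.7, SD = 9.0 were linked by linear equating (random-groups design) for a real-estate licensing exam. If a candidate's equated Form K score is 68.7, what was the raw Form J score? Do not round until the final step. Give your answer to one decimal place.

63.2

Invert y = (SD_Y/SD_X)(x − M_X) + M_Y:
x = (SD_X/SD_Y)(y − M_Y) + M_X = (11.9/9.0)(68.7 − 71.7) + 67.2
x = 1.322222 × -3.000 + 67.2 = 63.2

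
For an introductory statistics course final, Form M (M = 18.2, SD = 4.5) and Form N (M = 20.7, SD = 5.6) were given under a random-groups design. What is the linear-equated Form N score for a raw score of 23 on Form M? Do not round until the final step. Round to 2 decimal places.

26.67

Linear equating: y = (SD_Y/SD_X)(x − M_X) + M_Y
y = (5.6/4.5)(23 − 18.2) + 20.7
y = 1.244444 × 4.8 + 20.7 = 5.9733 + 20.7 = 26.67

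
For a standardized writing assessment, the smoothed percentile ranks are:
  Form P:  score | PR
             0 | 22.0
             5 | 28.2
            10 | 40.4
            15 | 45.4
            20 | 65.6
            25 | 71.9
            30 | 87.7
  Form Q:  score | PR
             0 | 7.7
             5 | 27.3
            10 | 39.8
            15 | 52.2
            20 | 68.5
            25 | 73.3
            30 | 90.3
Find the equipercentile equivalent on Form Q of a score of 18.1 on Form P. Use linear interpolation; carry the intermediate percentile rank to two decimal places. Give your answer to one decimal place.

16.8

PR of 18.1 on Form P: 45.4 + (18.1 − 15)/(20 − 15) × (65.6 − 45.4) = 57.92
On Form Q, PR 57.92 falls between score 15 (PR 52.2) and 20 (PR 68.5).
Interpolate: 15 + (57.92 − 52.2)/(68.5 − 52.2) × (20 − 15) = 16.8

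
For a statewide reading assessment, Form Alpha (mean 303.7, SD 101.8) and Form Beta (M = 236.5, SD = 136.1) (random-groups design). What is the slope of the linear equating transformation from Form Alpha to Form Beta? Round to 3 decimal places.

A = SD_Y / SD_X = 136.1 / 101.8 = 1.337

1.337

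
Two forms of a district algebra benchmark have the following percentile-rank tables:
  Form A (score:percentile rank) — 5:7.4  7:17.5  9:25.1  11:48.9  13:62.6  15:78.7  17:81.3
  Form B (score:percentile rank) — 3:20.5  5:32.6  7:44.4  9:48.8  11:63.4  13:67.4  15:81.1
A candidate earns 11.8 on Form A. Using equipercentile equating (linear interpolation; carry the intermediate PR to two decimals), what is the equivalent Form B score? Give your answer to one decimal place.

PR of 11.8 on Form A: 48.9 + (11.8 − 11)/(13 − 11) × (62.6 − 48.9) = 54.38
On Form B, PR 54.38 falls between score 9 (PR 48.8) and 11 (PR 63.4).
Interpolate: 9 + (54.38 − 48.8)/(63.4 − 48.8) × (11 − 9) = 9.8

9.8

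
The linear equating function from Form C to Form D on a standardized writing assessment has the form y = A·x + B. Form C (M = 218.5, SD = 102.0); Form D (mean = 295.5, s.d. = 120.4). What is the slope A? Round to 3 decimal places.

1.180

A = SD_Y / SD_X = 120.4 / 102.0 = 1.180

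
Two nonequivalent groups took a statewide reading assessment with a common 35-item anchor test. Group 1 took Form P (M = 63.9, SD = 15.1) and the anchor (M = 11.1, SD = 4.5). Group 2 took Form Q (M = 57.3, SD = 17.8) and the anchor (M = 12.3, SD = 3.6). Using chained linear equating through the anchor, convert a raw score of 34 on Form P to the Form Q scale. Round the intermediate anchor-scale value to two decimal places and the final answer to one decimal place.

Form P → anchor (Group 1): v = (4.5/15.1)(34 − 63.9) + 11.1 = 2.19
anchor → Form Q (Group 2): y = (17.8/3.6)(2.19 − 12.3) + 57.3 = 7.3

7.3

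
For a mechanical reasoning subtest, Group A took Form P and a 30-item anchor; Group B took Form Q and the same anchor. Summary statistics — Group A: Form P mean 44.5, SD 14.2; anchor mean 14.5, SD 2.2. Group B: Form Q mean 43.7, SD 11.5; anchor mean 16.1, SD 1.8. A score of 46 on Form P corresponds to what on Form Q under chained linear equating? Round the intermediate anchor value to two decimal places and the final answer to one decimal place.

34.9

Form P → anchor (Group A): v = (2.2/14.2)(46 − 44.5) + 14.5 = 14.73
anchor → Form Q (Group B): y = (11.5/1.8)(14.73 − 16.1) + 43.7 = 34.9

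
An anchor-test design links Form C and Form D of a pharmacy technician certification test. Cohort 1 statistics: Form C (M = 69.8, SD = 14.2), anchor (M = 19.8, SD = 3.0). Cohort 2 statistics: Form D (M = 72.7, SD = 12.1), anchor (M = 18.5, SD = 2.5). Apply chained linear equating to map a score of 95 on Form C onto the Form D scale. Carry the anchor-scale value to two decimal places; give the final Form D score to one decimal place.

Form C → anchor (Cohort 1): v = (3.0/14.2)(95 − 69.8) + 19.8 = 25.12
anchor → Form D (Cohort 2): y = (12.1/2.5)(25.12 − 18.5) + 72.7 = 104.7

104.7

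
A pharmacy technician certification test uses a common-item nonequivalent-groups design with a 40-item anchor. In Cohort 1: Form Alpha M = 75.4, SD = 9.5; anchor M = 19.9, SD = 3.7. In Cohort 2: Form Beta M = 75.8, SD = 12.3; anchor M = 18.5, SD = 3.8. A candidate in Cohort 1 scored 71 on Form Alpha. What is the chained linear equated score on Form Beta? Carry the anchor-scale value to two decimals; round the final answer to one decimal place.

Form Alpha → anchor (Cohort 1): v = (3.7/9.5)(71 − 75.4) + 19.9 = 18.19
anchor → Form Beta (Cohort 2): y = (12.3/3.8)(18.19 − 18.5) + 75.8 = 74.8

74.8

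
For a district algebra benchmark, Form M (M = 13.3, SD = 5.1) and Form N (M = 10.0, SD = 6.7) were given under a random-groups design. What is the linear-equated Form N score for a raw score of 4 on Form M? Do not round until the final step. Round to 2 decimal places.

-2.22

Linear equating: y = (SD_Y/SD_X)(x − M_X) + M_Y
y = (6.7/5.1)(4 − 13.3) + 10.0
y = 1.313725 × -9.3 + 10.0 = -12.2176 + 10.0 = -2.22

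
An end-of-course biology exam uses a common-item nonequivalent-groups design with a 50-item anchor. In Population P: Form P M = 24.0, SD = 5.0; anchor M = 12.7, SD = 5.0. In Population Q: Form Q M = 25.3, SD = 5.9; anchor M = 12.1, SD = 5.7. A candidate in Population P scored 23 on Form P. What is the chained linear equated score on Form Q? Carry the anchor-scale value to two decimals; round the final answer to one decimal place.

24.9

Form P → anchor (Population P): v = (5.0/5.0)(23 − 24.0) + 12.7 = 11.70
anchor → Form Q (Population Q): y = (5.9/5.7)(11.70 − 12.1) + 25.3 = 24.9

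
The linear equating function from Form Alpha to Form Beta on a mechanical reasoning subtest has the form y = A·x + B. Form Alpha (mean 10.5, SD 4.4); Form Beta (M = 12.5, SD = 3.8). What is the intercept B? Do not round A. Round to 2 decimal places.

3.43

A = SD_Y / SD_X = 3.8 / 4.4 = 0.863636
B = M_Y − A·M_X = 12.5 − 0.863636 × 10.5 = 3.43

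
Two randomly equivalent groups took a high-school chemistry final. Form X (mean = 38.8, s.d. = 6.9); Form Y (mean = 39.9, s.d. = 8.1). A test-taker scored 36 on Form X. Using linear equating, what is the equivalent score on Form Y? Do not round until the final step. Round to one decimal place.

36.6

Linear equating: y = (SD_Y/SD_X)(x − M_X) + M_Y
y = (8.1/6.9)(36 − 38.8) + 39.9
y = 1.173913 × -2.8 + 39.9 = -3.2870 + 39.9 = 36.6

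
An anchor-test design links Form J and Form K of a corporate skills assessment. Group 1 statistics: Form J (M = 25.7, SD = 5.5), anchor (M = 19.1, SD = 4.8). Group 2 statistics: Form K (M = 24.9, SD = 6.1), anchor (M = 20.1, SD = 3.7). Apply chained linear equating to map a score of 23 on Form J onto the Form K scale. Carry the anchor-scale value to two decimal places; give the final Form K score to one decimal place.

19.4

Form J → anchor (Group 1): v = (4.8/5.5)(23 − 25.7) + 19.1 = 16.74
anchor → Form K (Group 2): y = (6.1/3.7)(16.74 − 20.1) + 24.9 = 19.4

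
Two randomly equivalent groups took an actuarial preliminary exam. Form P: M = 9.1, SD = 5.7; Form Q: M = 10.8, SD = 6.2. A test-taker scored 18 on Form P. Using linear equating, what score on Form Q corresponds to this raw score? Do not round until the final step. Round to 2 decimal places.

Linear equating: y = (SD_Y/SD_X)(x − M_X) + M_Y
y = (6.2/5.7)(18 − 9.1) + 10.8
y = 1.087719 × 8.9 + 10.8 = 9.6807 + 10.8 = 20.48

20.48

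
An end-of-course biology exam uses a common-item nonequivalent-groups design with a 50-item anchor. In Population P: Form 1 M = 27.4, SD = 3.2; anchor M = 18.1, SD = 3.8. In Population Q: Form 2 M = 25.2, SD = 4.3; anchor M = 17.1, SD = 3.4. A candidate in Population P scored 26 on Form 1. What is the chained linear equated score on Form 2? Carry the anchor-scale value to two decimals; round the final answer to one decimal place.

24.4

Form 1 → anchor (Population P): v = (3.8/3.2)(26 − 27.4) + 18.1 = 16.44
anchor → Form 2 (Population Q): y = (4.3/3.4)(16.44 − 17.1) + 25.2 = 24.4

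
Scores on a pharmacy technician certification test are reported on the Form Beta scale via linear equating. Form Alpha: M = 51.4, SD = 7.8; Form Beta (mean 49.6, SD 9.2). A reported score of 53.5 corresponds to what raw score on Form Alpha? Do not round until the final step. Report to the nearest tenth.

Invert y = (SD_Y/SD_X)(x − M_X) + M_Y:
x = (SD_X/SD_Y)(y − M_Y) + M_X = (7.8/9.2)(53.5 − 49.6) + 51.4
x = 0.847826 × 3.900 + 51.4 = 54.7

54.7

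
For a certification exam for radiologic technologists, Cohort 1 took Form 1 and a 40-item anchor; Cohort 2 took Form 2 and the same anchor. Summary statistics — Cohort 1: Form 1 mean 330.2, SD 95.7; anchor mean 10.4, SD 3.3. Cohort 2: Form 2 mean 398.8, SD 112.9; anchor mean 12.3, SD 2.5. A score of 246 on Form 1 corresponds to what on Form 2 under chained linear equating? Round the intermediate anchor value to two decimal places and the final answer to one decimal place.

182.0

Form 1 → anchor (Cohort 1): v = (3.3/95.7)(246 − 330.2) + 10.4 = 7.50
anchor → Form 2 (Cohort 2): y = (112.9/2.5)(7.50 − 12.3) + 398.8 = 182.0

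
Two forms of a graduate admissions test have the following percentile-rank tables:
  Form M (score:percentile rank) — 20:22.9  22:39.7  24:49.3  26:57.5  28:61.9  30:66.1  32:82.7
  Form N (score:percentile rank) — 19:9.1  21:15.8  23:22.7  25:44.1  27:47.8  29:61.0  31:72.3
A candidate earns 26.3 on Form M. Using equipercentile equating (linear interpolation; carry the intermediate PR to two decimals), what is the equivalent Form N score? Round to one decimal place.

28.6

PR of 26.3 on Form M: 57.5 + (26.3 − 26)/(28 − 26) × (61.9 − 57.5) = 58.16
On Form N, PR 58.16 falls between score 27 (PR 47.8) and 29 (PR 61.0).
Interpolate: 27 + (58.16 − 47.8)/(61.0 − 47.8) × (29 − 27) = 28.6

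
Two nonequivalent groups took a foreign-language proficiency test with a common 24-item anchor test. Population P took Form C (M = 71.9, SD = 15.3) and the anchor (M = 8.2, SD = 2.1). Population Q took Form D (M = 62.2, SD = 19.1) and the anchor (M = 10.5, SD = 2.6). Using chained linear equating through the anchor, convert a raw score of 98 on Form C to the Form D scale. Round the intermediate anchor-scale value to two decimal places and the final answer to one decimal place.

Form C → anchor (Population P): v = (2.1/15.3)(98 − 71.9) + 8.2 = 11.78
anchor → Form D (Population Q): y = (19.1/2.6)(11.78 − 10.5) + 62.2 = 71.6

71.6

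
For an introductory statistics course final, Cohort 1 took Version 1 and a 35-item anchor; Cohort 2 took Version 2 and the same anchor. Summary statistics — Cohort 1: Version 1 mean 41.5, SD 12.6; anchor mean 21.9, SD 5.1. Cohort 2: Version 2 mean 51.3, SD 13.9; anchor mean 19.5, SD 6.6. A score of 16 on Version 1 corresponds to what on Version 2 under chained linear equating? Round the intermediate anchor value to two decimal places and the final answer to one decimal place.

Version 1 → anchor (Cohort 1): v = (5.1/12.6)(16 − 41.5) + 21.9 = 11.58
anchor → Version 2 (Cohort 2): y = (13.9/6.6)(11.58 − 19.5) + 51.3 = 34.6

34.6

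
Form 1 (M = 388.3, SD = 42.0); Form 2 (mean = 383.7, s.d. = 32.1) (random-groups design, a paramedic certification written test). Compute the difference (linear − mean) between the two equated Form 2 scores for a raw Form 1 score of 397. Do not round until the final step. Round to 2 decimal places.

-2.05

Mean-equated: 397 + (383.7 − 388.3) = 392.40
Linear-equated: (32.1/42.0)(397 − 388.3) + 383.7 = 390.349
Difference = 390.349 − 392.40 = -2.05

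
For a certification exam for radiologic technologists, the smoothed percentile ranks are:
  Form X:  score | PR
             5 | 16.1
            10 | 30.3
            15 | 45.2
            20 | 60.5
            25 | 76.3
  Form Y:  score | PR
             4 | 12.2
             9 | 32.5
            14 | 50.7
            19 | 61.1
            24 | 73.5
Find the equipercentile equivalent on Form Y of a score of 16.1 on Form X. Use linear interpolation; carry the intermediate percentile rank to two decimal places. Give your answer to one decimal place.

PR of 16.1 on Form X: 45.2 + (16.1 − 15)/(20 − 15) × (60.5 − 45.2) = 48.57
On Form Y, PR 48.57 falls between score 9 (PR 32.5) and 14 (PR 50.7).
Interpolate: 9 + (48.57 − 32.5)/(50.7 − 32.5) × (14 − 9) = 13.4

13.4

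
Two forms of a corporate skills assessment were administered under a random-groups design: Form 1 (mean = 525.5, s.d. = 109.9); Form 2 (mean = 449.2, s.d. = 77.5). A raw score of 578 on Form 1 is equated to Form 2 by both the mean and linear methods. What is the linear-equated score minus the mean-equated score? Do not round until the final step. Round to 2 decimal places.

-15.48

Mean-equated: 578 + (449.2 − 525.5) = 501.70
Linear-equated: (77.5/109.9)(578 − 525.5) + 449.2 = 486.222
Difference = 486.222 − 501.70 = -15.48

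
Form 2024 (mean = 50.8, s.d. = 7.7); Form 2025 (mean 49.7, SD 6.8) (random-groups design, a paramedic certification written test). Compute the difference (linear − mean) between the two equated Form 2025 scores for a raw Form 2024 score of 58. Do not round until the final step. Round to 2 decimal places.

-0.84

Mean-equated: 58 + (49.7 − 50.8) = 56.90
Linear-equated: (6.8/7.7)(58 − 50.8) + 49.7 = 56.058
Difference = 56.058 − 56.90 = -0.84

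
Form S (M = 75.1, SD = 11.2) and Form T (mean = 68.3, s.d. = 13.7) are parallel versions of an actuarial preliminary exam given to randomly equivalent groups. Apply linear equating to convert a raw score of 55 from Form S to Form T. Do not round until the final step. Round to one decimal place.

43.7

Linear equating: y = (SD_Y/SD_X)(x − M_X) + M_Y
y = (13.7/11.2)(55 − 75.1) + 68.3
y = 1.223214 × -20.1 + 68.3 = -24.5866 + 68.3 = 43.7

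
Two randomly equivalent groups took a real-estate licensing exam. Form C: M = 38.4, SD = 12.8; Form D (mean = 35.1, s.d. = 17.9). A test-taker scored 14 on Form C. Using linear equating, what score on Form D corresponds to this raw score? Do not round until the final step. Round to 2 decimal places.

0.98

Linear equating: y = (SD_Y/SD_X)(x − M_X) + M_Y
y = (17.9/12.8)(14 − 38.4) + 35.1
y = 1.398437 × -24.4 + 35.1 = -34.1219 + 35.1 = 0.98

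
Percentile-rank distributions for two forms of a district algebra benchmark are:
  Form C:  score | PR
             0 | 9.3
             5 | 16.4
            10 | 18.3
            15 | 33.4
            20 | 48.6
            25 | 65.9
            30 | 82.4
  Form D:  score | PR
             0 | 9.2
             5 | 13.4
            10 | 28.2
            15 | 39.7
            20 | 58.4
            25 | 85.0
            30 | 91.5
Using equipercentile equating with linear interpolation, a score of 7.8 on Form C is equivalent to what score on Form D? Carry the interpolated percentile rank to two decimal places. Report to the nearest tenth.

6.4

PR of 7.8 on Form C: 16.4 + (7.8 − 5)/(10 − 5) × (18.3 − 16.4) = 17.46
On Form D, PR 17.46 falls between score 5 (PR 13.4) and 10 (PR 28.2).
Interpolate: 5 + (17.46 − 13.4)/(28.2 − 13.4) × (10 − 5) = 6.4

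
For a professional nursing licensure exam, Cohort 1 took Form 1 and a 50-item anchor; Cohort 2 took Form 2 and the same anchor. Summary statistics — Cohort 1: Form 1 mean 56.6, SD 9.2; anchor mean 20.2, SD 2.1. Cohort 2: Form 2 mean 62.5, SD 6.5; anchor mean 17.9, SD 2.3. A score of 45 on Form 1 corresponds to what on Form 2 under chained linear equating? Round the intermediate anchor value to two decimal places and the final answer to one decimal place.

61.5

Form 1 → anchor (Cohort 1): v = (2.1/9.2)(45 − 56.6) + 20.2 = 17.55
anchor → Form 2 (Cohort 2): y = (6.5/2.3)(17.55 − 17.9) + 62.5 = 61.5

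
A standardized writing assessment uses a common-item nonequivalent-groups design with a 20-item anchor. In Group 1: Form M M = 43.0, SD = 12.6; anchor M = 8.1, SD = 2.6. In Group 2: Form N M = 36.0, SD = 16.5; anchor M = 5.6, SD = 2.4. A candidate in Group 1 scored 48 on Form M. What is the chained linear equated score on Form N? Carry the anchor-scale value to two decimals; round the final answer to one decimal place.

Form M → anchor (Group 1): v = (2.6/12.6)(48 − 43.0) + 8.1 = 9.13
anchor → Form N (Group 2): y = (16.5/2.4)(9.13 − 5.6) + 36.0 = 60.3

60.3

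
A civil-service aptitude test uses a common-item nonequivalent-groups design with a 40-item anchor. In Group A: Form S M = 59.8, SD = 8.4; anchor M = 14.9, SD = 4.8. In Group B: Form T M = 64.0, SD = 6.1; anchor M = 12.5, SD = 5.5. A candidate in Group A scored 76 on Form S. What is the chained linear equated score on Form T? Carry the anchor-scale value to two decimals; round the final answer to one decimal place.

Form S → anchor (Group A): v = (4.8/8.4)(76 − 59.8) + 14.9 = 24.16
anchor → Form T (Group B): y = (6.1/5.5)(24.16 − 12.5) + 64.0 = 76.9

76.9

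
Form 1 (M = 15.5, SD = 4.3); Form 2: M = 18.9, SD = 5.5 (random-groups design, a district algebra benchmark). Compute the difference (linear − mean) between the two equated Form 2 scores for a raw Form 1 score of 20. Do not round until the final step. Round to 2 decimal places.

Mean-equated: 20 + (18.9 − 15.5) = 23.40
Linear-equated: (5.5/4.3)(20 − 15.5) + 18.9 = 24.656
Difference = 24.656 − 23.40 = 1.26

1.26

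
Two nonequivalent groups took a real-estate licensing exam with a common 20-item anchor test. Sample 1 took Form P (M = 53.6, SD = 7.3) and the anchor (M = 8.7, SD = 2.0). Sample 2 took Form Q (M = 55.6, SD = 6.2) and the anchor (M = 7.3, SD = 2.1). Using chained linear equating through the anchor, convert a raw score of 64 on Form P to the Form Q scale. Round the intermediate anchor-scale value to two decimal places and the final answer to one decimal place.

Form P → anchor (Sample 1): v = (2.0/7.3)(64 − 53.6) + 8.7 = 11.55
anchor → Form Q (Sample 2): y = (6.2/2.1)(11.55 − 7.3) + 55.6 = 68.1

68.1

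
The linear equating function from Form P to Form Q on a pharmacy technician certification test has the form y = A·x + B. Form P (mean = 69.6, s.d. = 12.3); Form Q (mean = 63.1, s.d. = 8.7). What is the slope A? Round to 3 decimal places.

A = SD_Y / SD_X = 8.7 / 12.3 = 0.707

0.707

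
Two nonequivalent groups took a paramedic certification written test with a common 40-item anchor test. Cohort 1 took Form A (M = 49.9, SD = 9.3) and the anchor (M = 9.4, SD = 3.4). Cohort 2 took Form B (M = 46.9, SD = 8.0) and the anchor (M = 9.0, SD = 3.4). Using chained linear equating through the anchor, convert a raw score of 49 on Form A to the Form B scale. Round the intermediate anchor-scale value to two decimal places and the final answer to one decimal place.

Form A → anchor (Cohort 1): v = (3.4/9.3)(49 − 49.9) + 9.4 = 9.07
anchor → Form B (Cohort 2): y = (8.0/3.4)(9.07 − 9.0) + 46.9 = 47.1

47.1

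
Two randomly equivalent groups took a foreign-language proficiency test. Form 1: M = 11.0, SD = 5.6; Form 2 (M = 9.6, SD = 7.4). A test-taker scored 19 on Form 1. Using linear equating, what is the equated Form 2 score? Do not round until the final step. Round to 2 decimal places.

Linear equating: y = (SD_Y/SD_X)(x − M_X) + M_Y
y = (7.4/5.6)(19 − 11.0) + 9.6
y = 1.321429 × 8.0 + 9.6 = 10.5714 + 9.6 = 20.17

20.17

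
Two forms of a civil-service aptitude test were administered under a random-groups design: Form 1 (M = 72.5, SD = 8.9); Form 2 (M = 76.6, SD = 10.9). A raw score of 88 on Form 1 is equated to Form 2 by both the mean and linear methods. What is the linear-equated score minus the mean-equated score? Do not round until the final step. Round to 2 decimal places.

3.48

Mean-equated: 88 + (76.6 − 72.5) = 92.10
Linear-equated: (10.9/8.9)(88 − 72.5) + 76.6 = 95.583
Difference = 95.583 − 92.10 = 3.48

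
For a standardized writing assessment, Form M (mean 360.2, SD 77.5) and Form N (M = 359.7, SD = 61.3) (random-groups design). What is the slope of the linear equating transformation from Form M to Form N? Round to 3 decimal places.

A = SD_Y / SD_X = 61.3 / 77.5 = 0.791

0.791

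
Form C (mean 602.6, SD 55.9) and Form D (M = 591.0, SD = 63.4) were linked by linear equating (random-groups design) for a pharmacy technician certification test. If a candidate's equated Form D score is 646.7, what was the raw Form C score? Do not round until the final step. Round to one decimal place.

651.7

Invert y = (SD_Y/SD_X)(x − M_X) + M_Y:
x = (SD_X/SD_Y)(y − M_Y) + M_X = (55.9/63.4)(646.7 − 591.0) + 602.6
x = 0.881703 × 55.700 + 602.6 = 651.7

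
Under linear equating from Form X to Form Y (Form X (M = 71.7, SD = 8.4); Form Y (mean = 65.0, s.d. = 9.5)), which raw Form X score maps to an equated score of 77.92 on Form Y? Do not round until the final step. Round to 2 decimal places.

Invert y = (SD_Y/SD_X)(x − M_X) + M_Y:
x = (SD_X/SD_Y)(y − M_Y) + M_X = (8.4/9.5)(77.92 − 65.0) + 71.7
x = 0.884211 × 12.920 + 71.7 = 83.12

83.12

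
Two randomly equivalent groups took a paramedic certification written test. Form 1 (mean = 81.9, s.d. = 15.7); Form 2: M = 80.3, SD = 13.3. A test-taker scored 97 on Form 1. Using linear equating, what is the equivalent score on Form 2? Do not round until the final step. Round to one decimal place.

93.1

Linear equating: y = (SD_Y/SD_X)(x − M_X) + M_Y
y = (13.3/15.7)(97 − 81.9) + 80.3
y = 0.847134 × 15.1 + 80.3 = 12.7917 + 80.3 = 93.1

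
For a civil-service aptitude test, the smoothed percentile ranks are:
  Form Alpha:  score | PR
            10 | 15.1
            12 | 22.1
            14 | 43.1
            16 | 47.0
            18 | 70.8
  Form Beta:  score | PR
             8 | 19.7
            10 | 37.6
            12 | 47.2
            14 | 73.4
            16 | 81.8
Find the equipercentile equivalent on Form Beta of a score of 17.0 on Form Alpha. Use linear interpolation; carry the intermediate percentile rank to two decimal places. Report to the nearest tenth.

12.9

PR of 17.0 on Form Alpha: 47.0 + (17.0 − 16)/(18 − 16) × (70.8 − 47.0) = 58.90
On Form Beta, PR 58.90 falls between score 12 (PR 47.2) and 14 (PR 73.4).
Interpolate: 12 + (58.90 − 47.2)/(73.4 − 47.2) × (14 − 12) = 12.9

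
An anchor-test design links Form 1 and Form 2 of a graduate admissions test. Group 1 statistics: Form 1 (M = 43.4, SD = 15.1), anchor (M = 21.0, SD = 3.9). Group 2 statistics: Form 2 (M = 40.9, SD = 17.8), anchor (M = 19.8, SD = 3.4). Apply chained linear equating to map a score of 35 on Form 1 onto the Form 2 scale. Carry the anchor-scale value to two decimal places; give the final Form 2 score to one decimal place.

35.8

Form 1 → anchor (Group 1): v = (3.9/15.1)(35 − 43.4) + 21.0 = 18.83
anchor → Form 2 (Group 2): y = (17.8/3.4)(18.83 − 19.8) + 40.9 = 35.8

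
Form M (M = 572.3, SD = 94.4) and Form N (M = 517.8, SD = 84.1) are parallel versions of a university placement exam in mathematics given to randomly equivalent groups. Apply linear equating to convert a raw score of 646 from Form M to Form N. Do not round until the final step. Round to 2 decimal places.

Linear equating: y = (SD_Y/SD_X)(x − M_X) + M_Y
y = (84.1/94.4)(646 − 572.3) + 517.8
y = 0.890890 × 73.7 + 517.8 = 65.6586 + 517.8 = 583.46

583.46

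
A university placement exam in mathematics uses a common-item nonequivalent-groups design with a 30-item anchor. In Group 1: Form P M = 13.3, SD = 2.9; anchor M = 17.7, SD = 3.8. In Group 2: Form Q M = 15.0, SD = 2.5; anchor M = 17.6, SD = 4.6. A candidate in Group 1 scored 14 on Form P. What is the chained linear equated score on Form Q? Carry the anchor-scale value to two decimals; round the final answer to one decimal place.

15.6

Form P → anchor (Group 1): v = (3.8/2.9)(14 − 13.3) + 17.7 = 18.62
anchor → Form Q (Group 2): y = (2.5/4.6)(18.62 − 17.6) + 15.0 = 15.6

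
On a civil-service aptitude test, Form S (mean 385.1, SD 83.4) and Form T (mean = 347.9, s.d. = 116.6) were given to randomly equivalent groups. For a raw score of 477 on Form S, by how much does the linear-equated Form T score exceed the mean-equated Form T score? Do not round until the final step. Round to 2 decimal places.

36.58

Mean-equated: 477 + (347.9 − 385.1) = 439.80
Linear-equated: (116.6/83.4)(477 − 385.1) + 347.9 = 476.384
Difference = 476.384 − 439.80 = 36.58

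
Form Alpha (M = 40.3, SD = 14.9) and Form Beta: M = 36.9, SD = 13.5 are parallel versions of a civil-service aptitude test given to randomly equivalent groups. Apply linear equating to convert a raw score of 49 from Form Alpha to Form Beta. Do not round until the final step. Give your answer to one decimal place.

Linear equating: y = (SD_Y/SD_X)(x − M_X) + M_Y
y = (13.5/14.9)(49 − 40.3) + 36.9
y = 0.906040 × 8.7 + 36.9 = 7.8826 + 36.9 = 44.8

44.8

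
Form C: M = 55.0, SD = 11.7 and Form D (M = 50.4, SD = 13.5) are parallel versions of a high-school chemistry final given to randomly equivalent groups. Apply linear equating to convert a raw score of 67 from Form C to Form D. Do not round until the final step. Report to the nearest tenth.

Linear equating: y = (SD_Y/SD_X)(x − M_X) + M_Y
y = (13.5/11.7)(67 − 55.0) + 50.4
y = 1.153846 × 12.0 + 50.4 = 13.8462 + 50.4 = 64.2

64.2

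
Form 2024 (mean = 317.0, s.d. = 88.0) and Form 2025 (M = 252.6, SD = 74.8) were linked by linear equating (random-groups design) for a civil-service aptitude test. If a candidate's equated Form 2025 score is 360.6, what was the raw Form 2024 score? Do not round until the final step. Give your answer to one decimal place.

444.1

Invert y = (SD_Y/SD_X)(x − M_X) + M_Y:
x = (SD_X/SD_Y)(y − M_Y) + M_X = (88.0/74.8)(360.6 − 252.6) + 317.0
x = 1.176471 × 108.000 + 317.0 = 444.1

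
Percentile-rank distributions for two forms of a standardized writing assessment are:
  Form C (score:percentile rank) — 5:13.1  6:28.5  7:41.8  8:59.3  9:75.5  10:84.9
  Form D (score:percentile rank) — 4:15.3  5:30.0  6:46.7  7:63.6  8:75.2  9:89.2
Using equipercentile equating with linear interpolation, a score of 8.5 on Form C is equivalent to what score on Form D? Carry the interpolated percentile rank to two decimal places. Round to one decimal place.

PR of 8.5 on Form C: 59.3 + (8.5 − 8)/(9 − 8) × (75.5 − 59.3) = 67.40
On Form D, PR 67.40 falls between score 7 (PR 63.6) and 8 (PR 75.2).
Interpolate: 7 + (67.40 − 63.6)/(75.2 − 63.6) × (8 − 7) = 7.3

7.3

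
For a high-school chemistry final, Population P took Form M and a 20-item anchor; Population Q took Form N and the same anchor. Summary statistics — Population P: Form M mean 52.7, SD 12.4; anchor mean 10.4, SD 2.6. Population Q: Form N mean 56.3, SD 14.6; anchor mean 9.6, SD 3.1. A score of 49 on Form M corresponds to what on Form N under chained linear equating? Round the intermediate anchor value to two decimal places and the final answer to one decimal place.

Form M → anchor (Population P): v = (2.6/12.4)(49 − 52.7) + 10.4 = 9.62
anchor → Form N (Population Q): y = (14.6/3.1)(9.62 − 9.6) + 56.3 = 56.4

56.4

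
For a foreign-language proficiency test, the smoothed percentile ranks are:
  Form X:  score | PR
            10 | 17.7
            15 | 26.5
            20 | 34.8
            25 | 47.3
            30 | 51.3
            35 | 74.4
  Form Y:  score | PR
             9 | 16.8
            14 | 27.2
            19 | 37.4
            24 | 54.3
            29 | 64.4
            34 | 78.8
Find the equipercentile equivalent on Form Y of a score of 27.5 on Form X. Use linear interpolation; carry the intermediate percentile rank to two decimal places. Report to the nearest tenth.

PR of 27.5 on Form X: 47.3 + (27.5 − 25)/(30 − 25) × (51.3 − 47.3) = 49.30
On Form Y, PR 49.30 falls between score 19 (PR 37.4) and 24 (PR 54.3).
Interpolate: 19 + (49.30 − 37.4)/(54.3 − 37.4) × (24 − 19) = 22.5

22.5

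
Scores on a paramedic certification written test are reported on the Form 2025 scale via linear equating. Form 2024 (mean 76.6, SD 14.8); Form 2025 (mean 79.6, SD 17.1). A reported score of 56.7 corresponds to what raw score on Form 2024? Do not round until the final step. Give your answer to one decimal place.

56.8

Invert y = (SD_Y/SD_X)(x − M_X) + M_Y:
x = (SD_X/SD_Y)(y − M_Y) + M_X = (14.8/17.1)(56.7 − 79.6) + 76.6
x = 0.865497 × -22.900 + 76.6 = 56.8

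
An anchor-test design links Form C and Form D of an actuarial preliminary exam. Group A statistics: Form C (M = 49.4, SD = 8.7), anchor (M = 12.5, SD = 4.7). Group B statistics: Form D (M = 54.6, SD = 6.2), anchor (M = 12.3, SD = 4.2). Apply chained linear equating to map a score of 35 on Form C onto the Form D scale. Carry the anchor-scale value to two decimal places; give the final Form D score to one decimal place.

Form C → anchor (Group A): v = (4.7/8.7)(35 − 49.4) + 12.5 = 4.72
anchor → Form D (Group B): y = (6.2/4.2)(4.72 − 12.3) + 54.6 = 43.4

43.4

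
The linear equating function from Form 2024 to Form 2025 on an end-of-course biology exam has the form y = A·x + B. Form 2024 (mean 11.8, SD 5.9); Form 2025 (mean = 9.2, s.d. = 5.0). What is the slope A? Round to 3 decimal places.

0.847

A = SD_Y / SD_X = 5.0 / 5.9 = 0.847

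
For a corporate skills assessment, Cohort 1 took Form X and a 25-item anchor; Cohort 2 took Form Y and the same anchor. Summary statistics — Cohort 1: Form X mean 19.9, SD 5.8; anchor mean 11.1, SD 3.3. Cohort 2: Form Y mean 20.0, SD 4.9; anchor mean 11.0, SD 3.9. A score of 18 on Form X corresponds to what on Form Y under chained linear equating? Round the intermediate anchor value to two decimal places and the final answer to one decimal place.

Form X → anchor (Cohort 1): v = (3.3/5.8)(18 − 19.9) + 11.1 = 10.02
anchor → Form Y (Cohort 2): y = (4.9/3.9)(10.02 − 11.0) + 20.0 = 18.8

18.8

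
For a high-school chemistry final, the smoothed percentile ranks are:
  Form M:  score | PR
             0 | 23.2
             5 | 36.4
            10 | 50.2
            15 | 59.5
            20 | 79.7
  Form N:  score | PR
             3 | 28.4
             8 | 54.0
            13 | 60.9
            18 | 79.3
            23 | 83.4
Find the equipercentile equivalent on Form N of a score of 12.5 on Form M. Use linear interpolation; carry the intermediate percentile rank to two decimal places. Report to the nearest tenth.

PR of 12.5 on Form M: 50.2 + (12.5 − 10)/(15 − 10) × (59.5 − 50.2) = 54.85
On Form N, PR 54.85 falls between score 8 (PR 54.0) and 13 (PR 60.9).
Interpolate: 8 + (54.85 − 54.0)/(60.9 − 54.0) × (13 − 8) = 8.6

8.6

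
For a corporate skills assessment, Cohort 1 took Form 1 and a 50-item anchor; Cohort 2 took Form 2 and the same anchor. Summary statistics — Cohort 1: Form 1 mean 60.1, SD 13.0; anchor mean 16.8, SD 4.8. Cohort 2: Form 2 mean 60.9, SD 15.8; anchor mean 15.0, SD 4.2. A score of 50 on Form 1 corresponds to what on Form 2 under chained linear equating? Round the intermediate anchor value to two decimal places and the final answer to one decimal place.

53.6

Form 1 → anchor (Cohort 1): v = (4.8/13.0)(50 − 60.1) + 16.8 = 13.07
anchor → Form 2 (Cohort 2): y = (15.8/4.2)(13.07 − 15.0) + 60.9 = 53.6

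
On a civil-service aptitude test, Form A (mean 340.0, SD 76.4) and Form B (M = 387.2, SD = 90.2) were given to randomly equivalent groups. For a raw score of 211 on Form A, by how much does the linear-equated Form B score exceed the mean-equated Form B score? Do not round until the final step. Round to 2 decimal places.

-23.30

Mean-equated: 211 + (387.2 − 340.0) = 258.20
Linear-equated: (90.2/76.4)(211 − 340.0) + 387.2 = 234.899
Difference = 234.899 − 258.20 = -23.30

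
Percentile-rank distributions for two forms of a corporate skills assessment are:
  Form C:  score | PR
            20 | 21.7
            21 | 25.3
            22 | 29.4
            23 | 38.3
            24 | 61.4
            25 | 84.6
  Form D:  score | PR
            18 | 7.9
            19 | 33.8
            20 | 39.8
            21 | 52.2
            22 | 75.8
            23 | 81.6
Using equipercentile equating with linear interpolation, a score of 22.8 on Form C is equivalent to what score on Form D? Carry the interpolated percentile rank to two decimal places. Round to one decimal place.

PR of 22.8 on Form C: 29.4 + (22.8 − 22)/(23 − 22) × (38.3 − 29.4) = 36.52
On Form D, PR 36.52 falls between score 19 (PR 33.8) and 20 (PR 39.8).
Interpolate: 19 + (36.52 − 33.8)/(39.8 − 33.8) × (20 − 19) = 19.5

19.5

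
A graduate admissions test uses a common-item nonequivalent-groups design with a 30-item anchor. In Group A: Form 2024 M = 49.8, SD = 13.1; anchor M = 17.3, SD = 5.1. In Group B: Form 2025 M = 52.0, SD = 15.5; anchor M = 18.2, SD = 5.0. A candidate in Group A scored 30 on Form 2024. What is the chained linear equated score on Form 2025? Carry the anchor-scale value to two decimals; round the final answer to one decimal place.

Form 2024 → anchor (Group A): v = (5.1/13.1)(30 − 49.8) + 17.3 = 9.59
anchor → Form 2025 (Group B): y = (15.5/5.0)(9.59 − 18.2) + 52.0 = 25.3

25.3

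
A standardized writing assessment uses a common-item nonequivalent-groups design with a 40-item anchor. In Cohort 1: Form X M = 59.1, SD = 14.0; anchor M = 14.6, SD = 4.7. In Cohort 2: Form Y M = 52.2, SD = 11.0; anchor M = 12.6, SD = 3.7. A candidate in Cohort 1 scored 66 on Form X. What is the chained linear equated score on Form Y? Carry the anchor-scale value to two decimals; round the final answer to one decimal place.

65.0

Form X → anchor (Cohort 1): v = (4.7/14.0)(66 − 59.1) + 14.6 = 16.92
anchor → Form Y (Cohort 2): y = (11.0/3.7)(16.92 − 12.6) + 52.2 = 65.0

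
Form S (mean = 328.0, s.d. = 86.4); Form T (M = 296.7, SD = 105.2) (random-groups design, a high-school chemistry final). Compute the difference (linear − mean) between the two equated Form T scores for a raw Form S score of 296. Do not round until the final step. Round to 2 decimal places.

-6.96

Mean-equated: 296 + (296.7 − 328.0) = 264.70
Linear-equated: (105.2/86.4)(296 − 328.0) + 296.7 = 257.737
Difference = 257.737 − 264.70 = -6.96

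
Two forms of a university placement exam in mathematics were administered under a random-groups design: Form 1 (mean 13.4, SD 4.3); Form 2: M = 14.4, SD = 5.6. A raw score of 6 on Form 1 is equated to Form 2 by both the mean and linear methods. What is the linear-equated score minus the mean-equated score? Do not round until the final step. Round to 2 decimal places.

-2.24

Mean-equated: 6 + (14.4 − 13.4) = 7.00
Linear-equated: (5.6/4.3)(6 − 13.4) + 14.4 = 4.763
Difference = 4.763 − 7.00 = -2.24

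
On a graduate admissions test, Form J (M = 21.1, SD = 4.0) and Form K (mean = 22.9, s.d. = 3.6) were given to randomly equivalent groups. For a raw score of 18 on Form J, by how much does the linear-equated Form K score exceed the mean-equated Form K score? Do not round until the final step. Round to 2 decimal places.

0.31

Mean-equated: 18 + (22.9 − 21.1) = 19.80
Linear-equated: (3.6/4.0)(18 − 21.1) + 22.9 = 20.110
Difference = 20.110 − 19.80 = 0.31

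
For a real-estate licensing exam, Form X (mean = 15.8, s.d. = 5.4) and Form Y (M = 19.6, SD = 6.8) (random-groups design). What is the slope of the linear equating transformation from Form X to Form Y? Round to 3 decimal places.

A = SD_Y / SD_X = 6.8 / 5.4 = 1.259

1.259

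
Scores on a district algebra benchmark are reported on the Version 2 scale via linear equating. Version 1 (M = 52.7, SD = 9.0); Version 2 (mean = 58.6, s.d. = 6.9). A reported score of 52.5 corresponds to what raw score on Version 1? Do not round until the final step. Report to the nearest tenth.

44.7

Invert y = (SD_Y/SD_X)(x − M_X) + M_Y:
x = (SD_X/SD_Y)(y − M_Y) + M_X = (9.0/6.9)(52.5 − 58.6) + 52.7
x = 1.304348 × -6.100 + 52.7 = 44.7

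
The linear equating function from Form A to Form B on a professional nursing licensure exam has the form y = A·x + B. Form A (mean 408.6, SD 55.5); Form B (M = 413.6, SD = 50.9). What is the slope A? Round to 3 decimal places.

0.917

A = SD_Y / SD_X = 50.9 / 55.5 = 0.917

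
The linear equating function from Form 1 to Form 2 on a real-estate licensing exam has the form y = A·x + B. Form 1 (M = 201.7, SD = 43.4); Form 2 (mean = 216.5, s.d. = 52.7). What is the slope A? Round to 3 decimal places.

A = SD_Y / SD_X = 52.7 / 43.4 = 1.214

1.214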